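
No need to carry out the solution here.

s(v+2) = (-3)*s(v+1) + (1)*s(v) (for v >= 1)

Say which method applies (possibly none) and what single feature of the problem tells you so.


Verdict: the characteristic-root method — constant coefficients and linearity mean the ansatz r^v reduces it to solving the characteristic polynomial.


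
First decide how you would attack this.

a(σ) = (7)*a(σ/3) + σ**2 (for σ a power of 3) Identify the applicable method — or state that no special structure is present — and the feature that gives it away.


Best approach: the master substitution — the recursive call is at index σ/3 rather than a shift, a divide-and-conquer shape — substituting σ = 3^m linearizes it.


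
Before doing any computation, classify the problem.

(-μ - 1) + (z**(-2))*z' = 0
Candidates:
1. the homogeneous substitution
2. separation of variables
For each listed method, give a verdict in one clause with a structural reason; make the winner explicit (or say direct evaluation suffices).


Best approach: separation of variables — solved for the derivative, the right side splits multiplicatively into a function of each variable alone — divide and integrate each side.
- the homogeneous substitution: the slope is not a function of the ratio of the variables alone.
- separation of variables — applicable, and directly so.


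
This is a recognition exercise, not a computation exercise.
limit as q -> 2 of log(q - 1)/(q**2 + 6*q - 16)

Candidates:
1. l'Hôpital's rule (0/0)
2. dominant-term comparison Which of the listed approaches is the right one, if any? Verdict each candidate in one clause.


Best approach: l'Hôpital's rule (0/0) — plug in 2: top and bottom both hit zero, so differentiate each and retry. One could equally expand both pieces locally and compare leading terms; the rule does that in one stroke.
- l'Hôpital's rule (0/0): yes, a natural case for it.
- dominant-term comparison: no dominant-degree comparison decides it.


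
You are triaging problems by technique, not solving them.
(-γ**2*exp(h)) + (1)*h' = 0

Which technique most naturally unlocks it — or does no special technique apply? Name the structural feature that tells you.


Technique: separation of variables — the slope splits multiplicatively: γ**2 carrying all γ-dependence times exp(h) carrying all h-dependence — separate and integrate.


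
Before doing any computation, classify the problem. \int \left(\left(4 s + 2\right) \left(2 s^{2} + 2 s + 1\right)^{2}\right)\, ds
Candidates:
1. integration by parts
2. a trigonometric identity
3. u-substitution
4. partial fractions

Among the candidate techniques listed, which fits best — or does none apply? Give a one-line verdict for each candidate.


Best approach: u-substitution — everything non-trivial happens through the inner expression 2 s^{2} + 2 s + 1, and its derivative accounts for the remaining factor up to a constant, so set u = 2 s^{2} + 2 s + 1. Multiplying out and using the power rule would succeed as well, just with far more bookkeeping.
- integration by parts: parts would only shuffle a directly integrable integrand.
- a trigonometric identity — there is no trigonometric structure at all — the integrand carries no sine or cosine to rewrite.
- u-substitution: yes, a natural case for it.
- partial fractions — there is no rational-function structure to decompose.


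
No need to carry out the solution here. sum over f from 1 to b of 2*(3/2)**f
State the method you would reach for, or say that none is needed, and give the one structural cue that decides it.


Diagnosis: the geometric series formula — each term is 3/2 times the previous one, so the geometric-series formula applies directly.


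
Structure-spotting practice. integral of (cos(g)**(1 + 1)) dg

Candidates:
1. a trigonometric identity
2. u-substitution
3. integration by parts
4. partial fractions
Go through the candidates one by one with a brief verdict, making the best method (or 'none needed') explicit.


Diagnosis: a trigonometric identity — reduce cos(g)**(1 + 1) with the power-reduction formula and the integral becomes first-degree trigonometry.
- a trigonometric identity — applicable, and directly so.
- u-substitution: no subexpression of the integrand serves as a whole-integral substitution inner — individual terms may offer their own, but none carries its derivative as a factor of the full integrand; a working change of variable would have to be constructed from outside the expression.
- integration by parts — not the natural route: no polynomial-kernel product appears — a recursive parts reduction of the trigonometric product exists, but the identity rewrite is direct.
- partial fractions — there is no rational-function structure to decompose.


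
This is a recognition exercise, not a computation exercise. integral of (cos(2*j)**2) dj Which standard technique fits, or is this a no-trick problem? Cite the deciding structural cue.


Best approach: a trigonometric identity — the exponent on cos(2*j)**2 is even — the power-reduction identity is the standard preprocessing step.


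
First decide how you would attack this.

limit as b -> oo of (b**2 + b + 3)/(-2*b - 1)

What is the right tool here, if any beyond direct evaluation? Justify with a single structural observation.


Method: dominant-term comparison — as b grows, only the highest-degree terms matter — compare leading terms and read the limit off. Differentiating the expression as a single quotient would eventually settle it as well; matching dominant growth settles it immediately.


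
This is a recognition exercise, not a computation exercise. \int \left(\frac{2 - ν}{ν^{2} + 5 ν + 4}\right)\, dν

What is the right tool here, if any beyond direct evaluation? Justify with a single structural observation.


Method: partial fractions — break ν^{2} + 5 ν + 4 into its roots and the integral splits into logarithm-sized bites.


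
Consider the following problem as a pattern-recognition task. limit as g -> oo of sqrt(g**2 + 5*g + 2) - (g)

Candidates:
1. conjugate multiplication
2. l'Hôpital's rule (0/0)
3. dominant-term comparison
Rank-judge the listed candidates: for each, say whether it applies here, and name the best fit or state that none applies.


Method: conjugate multiplication — sqrt(g**2 + 5*g + 2) and g both blow up, but their difference is tame once the conjugate rationalizes it.
- conjugate multiplication — a fit — the right tool for this form.
- l'Hôpital's rule (0/0): substitution produces ∞ − ∞ rather than a vanishing quotient; the rule needs a 0/0 ratio to act on.
- dominant-term comparison — this is not a rational comparison of growth rates at infinity.


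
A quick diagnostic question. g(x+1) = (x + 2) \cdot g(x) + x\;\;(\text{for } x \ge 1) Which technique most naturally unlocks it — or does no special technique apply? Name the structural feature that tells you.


Method: a summation factor — one-term recursion with variable weight x + 2 is solved by product normalization, not by root-finding.


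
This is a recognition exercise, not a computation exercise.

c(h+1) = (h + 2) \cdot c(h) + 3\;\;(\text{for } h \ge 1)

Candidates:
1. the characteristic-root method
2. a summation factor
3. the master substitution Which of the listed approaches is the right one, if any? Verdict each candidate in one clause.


Verdict: a summation factor — because the multiplier h + 2 is index-dependent, divide through by its running product and sum the resulting differences.
- the characteristic-root method — the coefficients vary with the index, breaking the constant-coefficient structure the method needs.
- a summation factor — yes, a natural case for it.
- the master substitution: the recursion steps by a constant offset, so exponential reindexing is pointless.


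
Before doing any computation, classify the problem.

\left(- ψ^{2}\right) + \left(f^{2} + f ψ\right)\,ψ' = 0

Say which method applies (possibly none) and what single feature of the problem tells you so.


Best approach: the homogeneous substitution — solved for the derivative, the right side is unchanged under scaling f and ψ together — it depends only on the ratio ψ/f, so substitute a single ratio variable. Suitably rearranged — at times with the variables' roles exchanged — this doubles as a Bernoulli equation; the homogeneous reading needs no such setup.


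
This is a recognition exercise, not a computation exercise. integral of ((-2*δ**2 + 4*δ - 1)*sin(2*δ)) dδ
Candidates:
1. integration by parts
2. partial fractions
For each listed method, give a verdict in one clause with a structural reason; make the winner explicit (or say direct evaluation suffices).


Method: integration by parts — the integrand splits as -2*δ**2 + 4*δ - 1 times sin(2*δ) — repeatedly differentiating the polynomial part kills it, which is the parts ladder.
- integration by parts: applies; the problem has the shape this method handles.
- partial fractions: there is no rational-function structure to decompose.


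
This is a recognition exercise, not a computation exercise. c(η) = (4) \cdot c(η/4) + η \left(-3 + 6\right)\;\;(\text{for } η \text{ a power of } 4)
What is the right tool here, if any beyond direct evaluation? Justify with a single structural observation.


Technique: the master substitution — the argument contracts 4-fold per step: reindex η exponentially and solve the linear recurrence in the new index.


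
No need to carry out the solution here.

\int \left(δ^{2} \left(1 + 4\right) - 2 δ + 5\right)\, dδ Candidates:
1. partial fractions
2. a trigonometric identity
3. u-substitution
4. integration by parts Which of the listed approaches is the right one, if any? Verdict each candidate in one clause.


Technique: no special technique — a term-by-term power-rule job in δ; no substitution or rearrangement earns its keep here.
- partial fractions — the expression is not a ratio of polynomials that decomposes further.
- a trigonometric identity — there is no trigonometric structure at all — the integrand carries no sine or cosine to rewrite.
- u-substitution: any workable substitution here is cosmetic — the integrand is already in directly integrable form.
- integration by parts — parts would only shuffle a directly integrable integrand.


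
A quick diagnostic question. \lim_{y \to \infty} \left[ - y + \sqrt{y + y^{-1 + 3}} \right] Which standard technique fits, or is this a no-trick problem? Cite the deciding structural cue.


Best approach: conjugate multiplication — this difference gives up after one conjugate multiplication — the radical structure cancels against its conjugate.


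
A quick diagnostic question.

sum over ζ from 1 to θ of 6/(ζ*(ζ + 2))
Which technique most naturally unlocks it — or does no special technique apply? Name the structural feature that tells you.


Diagnosis: telescoping — integer-spaced poles in 6/(ζ*(ζ + 2)) are the telescoping signature in disguise.


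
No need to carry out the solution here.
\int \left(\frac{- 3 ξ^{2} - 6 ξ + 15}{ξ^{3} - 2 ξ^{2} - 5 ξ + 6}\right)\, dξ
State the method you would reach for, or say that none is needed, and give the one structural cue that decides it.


Verdict: partial fractions — rational integrand, reducible denominator ξ^{3} - 2 ξ^{2} - 5 ξ + 6: decompose first, integrate second.


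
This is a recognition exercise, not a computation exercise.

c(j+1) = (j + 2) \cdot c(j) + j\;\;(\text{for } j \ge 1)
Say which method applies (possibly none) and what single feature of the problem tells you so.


Technique: a summation factor — one-term recursion with variable weight j + 2 is solved by product normalization, not by root-finding.


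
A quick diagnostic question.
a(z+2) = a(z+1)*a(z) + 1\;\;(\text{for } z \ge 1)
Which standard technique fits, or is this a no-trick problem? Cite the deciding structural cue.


Best approach: no special technique — no ansatz, no master substitution, no summation factor survives the nonlinearity here.


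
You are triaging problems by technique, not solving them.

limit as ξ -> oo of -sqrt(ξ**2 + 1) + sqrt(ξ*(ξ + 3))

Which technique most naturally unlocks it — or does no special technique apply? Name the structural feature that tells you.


Method: conjugate multiplication — infinity minus infinity with a radical in play — multiply by the conjugate so the divergences of sqrt(ξ*(ξ + 3)) and sqrt(ξ**2 + 1) annihilate.


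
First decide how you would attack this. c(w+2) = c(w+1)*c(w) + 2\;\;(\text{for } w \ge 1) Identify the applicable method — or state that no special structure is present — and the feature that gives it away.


Technique: no special technique — the sequence value feeds back through itself nonlinearly — linear superposition fails, and every superposition-based closed form fails with it.


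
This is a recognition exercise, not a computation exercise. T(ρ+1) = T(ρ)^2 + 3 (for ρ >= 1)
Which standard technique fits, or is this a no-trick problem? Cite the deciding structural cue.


Best approach: no special technique — once the recursion is nonlinear, characteristic roots, master substitutions, and summation factors are all off the table.


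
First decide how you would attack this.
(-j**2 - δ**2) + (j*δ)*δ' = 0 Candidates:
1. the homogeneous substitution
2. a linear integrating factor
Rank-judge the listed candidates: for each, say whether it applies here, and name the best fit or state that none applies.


Best approach: the homogeneous substitution — scaling j and δ together leaves the slope fixed — it depends only on δ/j, so substitute the ratio. This doubles as a Bernoulli equation in the unknown as written; the homogeneous route needs no setup at all.
- the homogeneous substitution — yes — fits the structure here.
- a linear integrating factor — the unknown enters nonlinearly (through a power, a denominator, or a transcendental function), which the linear integrating-factor recipe cannot absorb as-is — any repair would come from a preliminary substitution, not the factor.


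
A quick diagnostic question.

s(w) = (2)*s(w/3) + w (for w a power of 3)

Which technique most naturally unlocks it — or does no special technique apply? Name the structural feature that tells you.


Diagnosis: the master substitution — the call at w/3 makes this multiplicative recursion; the master-style substitution converts it to additive.


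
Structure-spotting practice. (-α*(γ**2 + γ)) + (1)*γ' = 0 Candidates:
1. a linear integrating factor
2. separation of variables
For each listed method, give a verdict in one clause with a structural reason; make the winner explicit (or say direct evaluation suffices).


Method: separation of variables — solved for the derivative, the right side splits multiplicatively into a function of each variable alone — divide and integrate each side. A Bernoulli substitution applies to this equation as given; separation takes the same equation in its displayed form.
- a linear integrating factor: a nonlinear term in the unknown puts this outside the integrating-factor template.
- separation of variables: applicable, and directly so.


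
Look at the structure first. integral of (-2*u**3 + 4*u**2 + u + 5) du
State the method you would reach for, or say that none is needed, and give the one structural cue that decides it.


Best approach: no special technique — scan for structure and find none: constant multiples of powers of u, integrate directly.


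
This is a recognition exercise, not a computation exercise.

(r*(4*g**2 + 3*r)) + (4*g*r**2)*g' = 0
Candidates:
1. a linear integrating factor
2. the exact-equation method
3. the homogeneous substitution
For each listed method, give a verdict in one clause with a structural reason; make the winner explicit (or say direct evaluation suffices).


Diagnosis: the exact-equation method — because the two cross partials coincide, the form is conservative as written — recover its potential in (r, g).
- a linear integrating factor — the unknown enters nonlinearly (through a power, a denominator, or a transcendental function), which the linear integrating-factor recipe cannot absorb as-is — any repair would come from a preliminary substitution, not the factor.
- the exact-equation method — yes, a natural case for it.
- the homogeneous substitution: the slope changes under joint rescaling, failing the degree-zero test.


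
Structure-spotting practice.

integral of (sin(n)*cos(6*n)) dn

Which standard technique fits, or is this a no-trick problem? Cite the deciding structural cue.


Method: a trigonometric identity — the product sin(n)*cos(6*n) converts to a sum of single-frequency sinusoids via the product-to-sum identity.


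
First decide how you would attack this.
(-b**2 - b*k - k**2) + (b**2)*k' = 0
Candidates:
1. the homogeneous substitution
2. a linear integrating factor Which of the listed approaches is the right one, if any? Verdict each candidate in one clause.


Best approach: the homogeneous substitution — the slope's numerator and denominator have matching total degree, so it depends only on k/b and the ratio substitution collapses it.
- the homogeneous substitution: a fit — the right tool for this form.
- a linear integrating factor — the unknown enters nonlinearly (through a power, a denominator, or a transcendental function), which the linear integrating-factor recipe cannot absorb as-is — any repair would come from a preliminary substitution, not the factor.


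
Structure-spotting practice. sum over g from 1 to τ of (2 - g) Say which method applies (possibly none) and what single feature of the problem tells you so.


Diagnosis: no special technique — the sum is polynomial through and through; closed forms for each power of g finish it directly.


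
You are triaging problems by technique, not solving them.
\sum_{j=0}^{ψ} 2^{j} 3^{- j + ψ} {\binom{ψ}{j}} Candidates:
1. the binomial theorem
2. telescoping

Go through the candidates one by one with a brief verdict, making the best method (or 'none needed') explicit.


Verdict: the binomial theorem — the summand is term j of a binomial expansion in 2 and 3; the whole sum is a single power.
- the binomial theorem: applies; the problem has the shape this method handles.
- telescoping: in the displayed form, no term reappears at a neighboring index to cancel against.


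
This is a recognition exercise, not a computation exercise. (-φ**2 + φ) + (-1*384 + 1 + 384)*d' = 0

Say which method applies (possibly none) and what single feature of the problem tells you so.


Verdict: no special technique — solved for the derivative, no d appears — this is antidifferentiation in φ wearing ODE clothing.


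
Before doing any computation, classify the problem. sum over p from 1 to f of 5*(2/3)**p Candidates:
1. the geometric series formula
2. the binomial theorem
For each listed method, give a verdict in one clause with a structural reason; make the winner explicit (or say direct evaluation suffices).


Technique: the geometric series formula — term-over-term division gives 2/3 every time — index-free ratio, geometric sum formula applies.
- the geometric series formula: yes, a natural case for it.
- the binomial theorem — there is no sum-raised-to-a-power identity hiding in these terms.


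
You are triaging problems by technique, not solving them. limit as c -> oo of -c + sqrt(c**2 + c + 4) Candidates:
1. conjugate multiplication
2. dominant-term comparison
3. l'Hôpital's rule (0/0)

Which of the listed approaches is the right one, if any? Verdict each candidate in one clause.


Technique: conjugate multiplication — turning the difference into a conjugate-rationalized ratio makes the limit readable.
- conjugate multiplication: a fit — the right tool for this form.
- dominant-term comparison — leading-power comparison does not apply to this form.
- l'Hôpital's rule (0/0): the expression is a difference driving to ∞ − ∞, not a 0/0 quotient — there is no ratio for the rule to differentiate.


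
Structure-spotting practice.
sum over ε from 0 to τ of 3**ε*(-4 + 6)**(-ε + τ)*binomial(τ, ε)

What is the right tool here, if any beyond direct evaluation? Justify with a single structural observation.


Method: the binomial theorem — binomial(τ, ε) weighting matched powers of 3 and (-4 + 6) is the expanded form of (3 + (-4 + 6))^τ — fold it back up.


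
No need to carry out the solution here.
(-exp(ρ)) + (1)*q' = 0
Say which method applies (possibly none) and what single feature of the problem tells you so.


Verdict: no special technique — solved for the derivative, no q appears — this is antidifferentiation in ρ wearing ODE clothing.


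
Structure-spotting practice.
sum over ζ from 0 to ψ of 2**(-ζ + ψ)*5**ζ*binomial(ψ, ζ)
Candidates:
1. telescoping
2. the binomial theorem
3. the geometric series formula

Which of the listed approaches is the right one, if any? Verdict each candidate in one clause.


Diagnosis: the binomial theorem — the summand is term ζ of a binomial expansion in 5 and 2; the whole sum is a single power.
- telescoping: writing out consecutive terms as given produces no pairwise cancellation.
- the binomial theorem: a fit — the right tool for this form.
- the geometric series formula: the term-to-term ratio drifts with the index — the one thing the geometric formula cannot absorb.


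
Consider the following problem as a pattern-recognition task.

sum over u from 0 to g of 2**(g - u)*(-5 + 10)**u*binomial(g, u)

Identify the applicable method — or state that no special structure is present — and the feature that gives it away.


Technique: the binomial theorem — the binomial coefficients weight matched powers of (-5 + 10) and 2, which is exactly the expansion of a binomial power.


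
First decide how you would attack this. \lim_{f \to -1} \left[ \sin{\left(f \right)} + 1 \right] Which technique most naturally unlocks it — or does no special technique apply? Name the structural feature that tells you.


Diagnosis: no special technique — the expression is continuous at -1 — substitute and evaluate; no indeterminate form appears.


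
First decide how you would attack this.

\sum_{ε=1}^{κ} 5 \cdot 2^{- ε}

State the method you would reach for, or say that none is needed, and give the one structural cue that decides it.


Best approach: the geometric series formula — consecutive terms stand in a fixed index-free ratio — the geometric sum formula closes it.


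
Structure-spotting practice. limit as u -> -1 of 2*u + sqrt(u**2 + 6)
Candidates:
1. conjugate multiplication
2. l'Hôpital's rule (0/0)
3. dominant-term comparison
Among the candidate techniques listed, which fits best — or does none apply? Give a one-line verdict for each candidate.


Best approach: no special technique — no zero denominators, no indeterminate clash at -1 — substitute and read off the value.
- conjugate multiplication — no divergent radical difference is present for a conjugate pair to cancel.
- l'Hôpital's rule (0/0) — substituting the point gives a finite value outright — there is no indeterminate clash to repair.
- dominant-term comparison: leading-power comparison does not apply to this form.


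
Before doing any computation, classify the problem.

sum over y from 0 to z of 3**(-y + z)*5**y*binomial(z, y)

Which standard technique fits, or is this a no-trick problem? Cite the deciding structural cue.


Best approach: the binomial theorem — binomial(z, y) weighting matched powers of 5 and 3 is the expanded form of (5 + 3)^z — fold it back up.


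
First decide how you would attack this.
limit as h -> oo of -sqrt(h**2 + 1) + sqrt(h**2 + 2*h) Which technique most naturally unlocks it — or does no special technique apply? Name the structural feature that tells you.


Technique: conjugate multiplication — infinity minus infinity with a radical in play — multiply by the conjugate so the divergences of sqrt(h**2 + 2*h) and sqrt(h**2 + 1) annihilate.


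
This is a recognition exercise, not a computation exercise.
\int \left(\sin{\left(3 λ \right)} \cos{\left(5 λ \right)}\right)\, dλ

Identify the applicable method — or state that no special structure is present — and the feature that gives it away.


Diagnosis: a trigonometric identity — two different frequencies multiply in \sin{\left(3 λ \right)} \cos{\left(5 λ \right)}; the product-to-sum formula separates them.


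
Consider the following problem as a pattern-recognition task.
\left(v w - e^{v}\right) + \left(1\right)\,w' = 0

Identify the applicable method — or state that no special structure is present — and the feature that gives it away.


Technique: a linear integrating factor — the unknown enters only to the first power against a nonzero forcing term — the integrating-factor template applies directly.


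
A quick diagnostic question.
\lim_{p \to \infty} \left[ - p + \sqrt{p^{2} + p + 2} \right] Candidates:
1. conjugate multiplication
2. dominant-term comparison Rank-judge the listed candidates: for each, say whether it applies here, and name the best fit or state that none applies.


Best approach: conjugate multiplication — an infinity-minus-infinity difference with a surviving radical — multiply by the conjugate to cancel the divergence.
- conjugate multiplication — yes — fits the structure here.
- dominant-term comparison — no ranking of term growth rates resolves the limit here.


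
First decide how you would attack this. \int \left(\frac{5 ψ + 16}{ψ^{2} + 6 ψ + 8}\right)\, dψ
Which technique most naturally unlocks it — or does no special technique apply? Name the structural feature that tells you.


Verdict: partial fractions — with ψ^{2} + 6 ψ + 8 factorable and the degree on top strictly smaller, simple-fraction decomposition is immediate.


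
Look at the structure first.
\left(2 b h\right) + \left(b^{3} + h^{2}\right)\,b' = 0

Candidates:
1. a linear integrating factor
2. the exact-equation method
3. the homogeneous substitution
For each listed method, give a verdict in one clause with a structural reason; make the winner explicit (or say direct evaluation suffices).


Verdict: the exact-equation method — the cross partial derivatives of 2 b h and b^{3} + h^{2} agree, so the left side is the total differential of one potential in h and b.
- a linear integrating factor: the unknown enters nonlinearly (through a power, a denominator, or a transcendental function), which the linear integrating-factor recipe cannot absorb as-is — any repair would come from a preliminary substitution, not the factor.
- the exact-equation method — applicable, and directly so.
- the homogeneous substitution — rescaling both variables together changes the slope, so no ratio substitution collapses it.


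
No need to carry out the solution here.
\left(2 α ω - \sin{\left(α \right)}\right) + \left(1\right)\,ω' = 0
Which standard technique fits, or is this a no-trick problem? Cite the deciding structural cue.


Best approach: a linear integrating factor — ω enters only linearly with coefficient 2 α; multiply by exp of the integral of 2 α and the left side becomes one derivative.


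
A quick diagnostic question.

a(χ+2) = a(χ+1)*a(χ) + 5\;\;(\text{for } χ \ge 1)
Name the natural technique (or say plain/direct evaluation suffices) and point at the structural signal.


Diagnosis: no special technique — each new value is a nonlinear function of earlier ones — scaling arguments and superposition both fail.


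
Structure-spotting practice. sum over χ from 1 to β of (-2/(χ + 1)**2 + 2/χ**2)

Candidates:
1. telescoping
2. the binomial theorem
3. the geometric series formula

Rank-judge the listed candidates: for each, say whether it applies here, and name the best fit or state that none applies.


Method: telescoping — write out three consecutive terms and watch the interior cancel: the advanced copy one term subtracts reappears as the very next term's leading piece, pair after pair.
- telescoping: yes, a natural case for it.
- the binomial theorem: there is no sum-raised-to-a-power identity hiding in these terms.
- the geometric series formula: the ratio of consecutive terms depends on the index.


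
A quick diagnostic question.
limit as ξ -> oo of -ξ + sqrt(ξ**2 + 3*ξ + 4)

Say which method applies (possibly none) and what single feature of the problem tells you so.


Method: conjugate multiplication — both pieces blow up but their difference is finite; the conjugate trick rationalizes sqrt(ξ**2 + 3*ξ + 4) - ξ.


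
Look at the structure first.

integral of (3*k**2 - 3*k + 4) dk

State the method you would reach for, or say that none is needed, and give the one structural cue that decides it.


Technique: no special technique — every term is a constant multiple of a power of k; term-wise power-rule integration needs no preliminary transformation.


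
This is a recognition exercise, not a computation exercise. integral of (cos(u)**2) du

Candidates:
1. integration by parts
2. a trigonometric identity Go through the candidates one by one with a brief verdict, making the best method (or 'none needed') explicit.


Diagnosis: a trigonometric identity — even powers like cos(u)**2 never integrate directly; the half-angle identity lowers the degree first.
- integration by parts: not the fit here: there is no polynomial factor to ladder down — parts can still close the trigonometric product by recursion, though the identity rewrite is the direct route.
- a trigonometric identity — a fit — the right tool for this form.


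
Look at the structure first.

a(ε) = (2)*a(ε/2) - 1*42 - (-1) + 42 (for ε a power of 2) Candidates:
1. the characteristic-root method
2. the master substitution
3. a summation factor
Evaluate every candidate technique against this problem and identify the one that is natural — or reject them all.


Diagnosis: the master substitution — index division is the fingerprint: ε/2 in the recursive call means substitute ε = 2^m.
- the characteristic-root method: the recursion divides its index rather than shifting it — outside the constant-shift family the root method covers.
- the master substitution — yes — fits the structure here.
- a summation factor: the recursion divides its index rather than shifting it — there is no previous-term chain for a summation factor to telescope.


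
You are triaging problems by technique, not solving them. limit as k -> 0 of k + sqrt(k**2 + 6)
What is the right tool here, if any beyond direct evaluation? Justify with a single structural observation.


Diagnosis: no special technique — the expression is continuous at 0 — substitute and evaluate; no indeterminate form appears.


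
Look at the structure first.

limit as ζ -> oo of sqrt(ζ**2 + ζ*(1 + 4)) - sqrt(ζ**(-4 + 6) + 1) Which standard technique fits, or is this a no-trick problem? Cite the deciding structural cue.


Method: conjugate multiplication — two divergent pieces with a minus sign between them and a radical in the mix: rationalize sqrt(ζ**2 + ζ*(1 + 4)) - sqrt(ζ**(-4 + 6) + 1) before any limit law applies.


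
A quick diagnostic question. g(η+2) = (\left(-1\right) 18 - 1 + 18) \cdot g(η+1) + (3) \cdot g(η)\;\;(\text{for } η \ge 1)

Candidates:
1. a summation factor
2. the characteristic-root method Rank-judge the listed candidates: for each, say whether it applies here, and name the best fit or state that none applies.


Method: the characteristic-root method — because shifting η leaves the equation's coefficients unchanged, exponential trials reduce it to algebra.
- a summation factor — a summation factor telescopes one-step recursions; this one carries higher-order memory.
- the characteristic-root method: yes, a natural case for it.


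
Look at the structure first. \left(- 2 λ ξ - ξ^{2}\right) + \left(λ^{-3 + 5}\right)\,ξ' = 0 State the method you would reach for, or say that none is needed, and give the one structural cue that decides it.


Diagnosis: the homogeneous substitution — solved for the derivative, the right side is unchanged under scaling λ and ξ together — it depends only on the ratio ξ/λ, so substitute a single ratio variable. A Bernoulli substitution is a fair alternative on this equation directly; the homogeneous reading takes it as given.


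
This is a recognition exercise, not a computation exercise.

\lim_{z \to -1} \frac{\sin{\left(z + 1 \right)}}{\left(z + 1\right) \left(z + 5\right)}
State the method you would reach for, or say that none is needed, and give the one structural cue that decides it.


Best approach: l'Hôpital's rule (0/0) — substituting -1 gives 0 over 0; differentiate top and bottom once and re-evaluate. A local series expansion at the point resolves it as well; the rule is the packaged version of that step.


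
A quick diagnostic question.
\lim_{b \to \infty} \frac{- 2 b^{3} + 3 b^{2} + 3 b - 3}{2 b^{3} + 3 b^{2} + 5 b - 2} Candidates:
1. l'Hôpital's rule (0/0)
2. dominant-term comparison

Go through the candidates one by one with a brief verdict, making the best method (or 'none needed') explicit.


Diagnosis: dominant-term comparison — divide by the highest power of b present: lower-order terms vanish and the dominant ratio remains.
- l'Hôpital's rule (0/0): no 0/0 form appears: written as one quotient, top and bottom both grow without bound, and the ratio is decided by their leading terms.
- dominant-term comparison: applies; the problem has the shape this method handles.


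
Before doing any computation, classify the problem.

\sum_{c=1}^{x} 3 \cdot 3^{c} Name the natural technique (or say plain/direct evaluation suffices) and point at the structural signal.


Diagnosis: the geometric series formula — each summand is the previous one scaled by 3; that constant multiplier is itself the geometric structure.


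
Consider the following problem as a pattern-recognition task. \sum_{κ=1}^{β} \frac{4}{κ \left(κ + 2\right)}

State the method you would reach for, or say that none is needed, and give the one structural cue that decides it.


Technique: telescoping — one partial-fraction pass turns \frac{4}{κ \left(κ + 2\right)} into a shifted difference, and shifted differences telescope.


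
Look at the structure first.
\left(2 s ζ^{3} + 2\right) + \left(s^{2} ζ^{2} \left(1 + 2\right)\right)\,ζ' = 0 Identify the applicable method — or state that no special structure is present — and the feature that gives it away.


Diagnosis: the exact-equation method — check exactness first: here it holds (2 s ζ^{3} + 2, s^{2} ζ^{2} \left(1 + 2\right) have matching cross partials), so no integrating factor is needed.


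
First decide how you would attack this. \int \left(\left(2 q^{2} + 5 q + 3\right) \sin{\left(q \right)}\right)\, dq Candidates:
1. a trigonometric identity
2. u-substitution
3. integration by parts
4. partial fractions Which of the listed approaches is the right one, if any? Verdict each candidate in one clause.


Method: integration by parts — the integrand splits as 2 q^{2} + 5 q + 3 times \sin{\left(q \right)} — repeatedly differentiating the polynomial part kills it, which is the parts ladder.
- a trigonometric identity: no identity rewrites this into an easier trigonometric form.
- u-substitution — no subexpression of the integrand serves as a whole-integral substitution inner — individual terms may offer their own, but none carries its derivative as a factor of the full integrand; a working change of variable would have to be constructed from outside the expression.
- integration by parts — applicable, and directly so.
- partial fractions — the expression is not a ratio of polynomials that decomposes further.


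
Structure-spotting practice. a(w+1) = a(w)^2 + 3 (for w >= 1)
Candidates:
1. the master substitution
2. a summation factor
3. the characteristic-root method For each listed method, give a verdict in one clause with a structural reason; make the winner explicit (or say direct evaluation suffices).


Method: no special technique — the update rule curves (it is not linear in the unknown sequence), so no superposition-based closed form attaches — iterate or study it directly.
- the master substitution: the recursive argument is a shift of the index, not a fixed fraction of it.
- a summation factor — the recursion is nonlinear — outside the first-order linear family a summation factor addresses.
- the characteristic-root method — the recursion is nonlinear in the sequence values, so no linear-modes ansatz applies.


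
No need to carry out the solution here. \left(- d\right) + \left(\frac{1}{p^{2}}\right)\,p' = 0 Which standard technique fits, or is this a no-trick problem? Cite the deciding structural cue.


Best approach: separation of variables — solved for the derivative, the right side factors as d times p^{2} — all d-dependence separates from all p-dependence. The cross-partial test also passes here (vacuously, each side single-variable); the potential-function route would work, separation is simply more immediate.


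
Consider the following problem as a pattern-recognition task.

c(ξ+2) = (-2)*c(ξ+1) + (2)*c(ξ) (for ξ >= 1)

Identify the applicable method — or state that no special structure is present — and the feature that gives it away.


Technique: the characteristic-root method — fixed numeric weights on consecutive terms and no forcing term added: the root method in its home territory.


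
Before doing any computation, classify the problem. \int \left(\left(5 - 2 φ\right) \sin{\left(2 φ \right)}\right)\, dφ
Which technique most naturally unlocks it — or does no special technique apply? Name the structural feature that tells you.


Diagnosis: integration by parts — the integrand splits as 5 - 2 φ times \sin{\left(2 φ \right)} — repeatedly differentiating the polynomial part kills it, which is the parts ladder.


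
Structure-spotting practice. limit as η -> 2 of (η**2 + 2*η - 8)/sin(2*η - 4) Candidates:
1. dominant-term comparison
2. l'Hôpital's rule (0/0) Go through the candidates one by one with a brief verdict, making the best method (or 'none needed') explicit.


Diagnosis: l'Hôpital's rule (0/0) — the 0/0 form at 2 is the signature situation for l'Hôpital's rule. Known elementary limits would finish this too — the rule just bypasses the case analysis.
- dominant-term comparison: this limit is not decided by comparing polynomial growth at infinity.
- l'Hôpital's rule (0/0) — yes, a natural case for it.


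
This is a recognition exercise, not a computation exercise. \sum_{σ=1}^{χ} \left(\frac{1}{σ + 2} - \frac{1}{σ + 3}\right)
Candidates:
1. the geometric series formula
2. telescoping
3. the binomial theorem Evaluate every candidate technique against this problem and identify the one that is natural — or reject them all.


Best approach: telescoping — difference-of-shifts structure (each term adds \frac{1}{σ + 2}, then subtracts its one-index-advanced value, which the following term adds back) leaves only the first and last pieces standing.
- the geometric series formula — consecutive terms are not related by a fixed multiplier.
- telescoping — applies; the problem has the shape this method handles.
- the binomial theorem — there is no pair of bases whose matched powers would reassemble into a single binomial power.


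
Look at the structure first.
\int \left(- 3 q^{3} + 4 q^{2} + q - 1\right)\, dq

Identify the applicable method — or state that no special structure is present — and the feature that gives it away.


Method: no special technique — a term-by-term power-rule job in q; no substitution or rearrangement earns its keep here.


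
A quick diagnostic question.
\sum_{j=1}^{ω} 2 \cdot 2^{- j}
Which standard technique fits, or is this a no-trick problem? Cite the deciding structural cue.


Best approach: the geometric series formula — consecutive terms stand in a fixed index-free ratio — the geometric sum formula closes it.
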